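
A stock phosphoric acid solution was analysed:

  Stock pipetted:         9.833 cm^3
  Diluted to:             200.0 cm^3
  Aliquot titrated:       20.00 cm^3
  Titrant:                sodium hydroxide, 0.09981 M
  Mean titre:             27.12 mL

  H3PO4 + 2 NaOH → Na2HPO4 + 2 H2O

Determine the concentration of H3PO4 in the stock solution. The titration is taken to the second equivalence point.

1.376 M

n(NaOH) = 0.02712 × 0.09981 = 2.707 × 10^-3 mol
From the 1:2 ratio, n(H3PO4) in the aliquot = 1/2 × 2.707 × 10^-3 = 1.353 × 10^-3 mol
[H3PO4]_dilute = 1.353 × 10^-3 / 0.02000 = 0.06767 mol/L
Dilution factor = 200.0 / 9.833 = 20.34
[H3PO4]_stock = 0.06767 × 20.34 = 1.376 mol/L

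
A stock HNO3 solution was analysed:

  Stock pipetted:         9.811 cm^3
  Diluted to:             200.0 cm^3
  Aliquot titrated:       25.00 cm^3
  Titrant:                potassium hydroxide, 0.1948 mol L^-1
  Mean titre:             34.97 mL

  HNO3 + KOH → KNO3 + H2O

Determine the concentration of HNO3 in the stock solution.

5.555 mol/L

n(KOH) = 0.03497 × 0.1948 = 6.812 × 10^-3 mol
n(HNO3) in the aliquot = 6.812 × 10^-3 mol (1:1 ratio)
[HNO3]_dilute = 6.812 × 10^-3 / 0.02500 = 0.2725 mol/L
Dilution factor = 200.0 / 9.811 = 20.39
[HNO3]_stock = 0.2725 × 20.39 = 5.555 mol/L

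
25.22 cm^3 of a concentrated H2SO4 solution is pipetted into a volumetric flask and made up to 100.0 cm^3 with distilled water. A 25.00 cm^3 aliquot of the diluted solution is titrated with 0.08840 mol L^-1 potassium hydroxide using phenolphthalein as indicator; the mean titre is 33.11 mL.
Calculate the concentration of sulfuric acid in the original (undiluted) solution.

H2SO4 + 2 KOH → K2SO4 + 2 H2O
n(KOH) = 0.03311 × 0.08840 = 2.927 × 10^-3 mol
From the 1:2 ratio, n(H2SO4) in the aliquot = 1/2 × 2.927 × 10^-3 = 1.463 × 10^-3 mol
[H2SO4]_dilute = 1.463 × 10^-3 / 0.02500 = 0.05854 mol/L
Dilution factor = 100.0 / 25.22 = 3.965
[H2SO4]_stock = 0.05854 × 3.965 = 0.2321 mol/L

0.2321 mol/L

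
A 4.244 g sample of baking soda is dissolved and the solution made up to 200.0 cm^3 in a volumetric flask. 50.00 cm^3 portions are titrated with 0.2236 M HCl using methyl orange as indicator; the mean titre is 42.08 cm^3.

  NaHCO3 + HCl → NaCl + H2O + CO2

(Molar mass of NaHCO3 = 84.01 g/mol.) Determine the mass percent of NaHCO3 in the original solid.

74.50 %

n(HCl) per titration = 0.04208 × 0.2236 = 9.409 × 10^-3 mol
n(NaHCO3) in each aliquot = 9.409 × 10^-3 mol (1:1 ratio)
n(NaHCO3) in the whole flask = 9.409 × 10^-3 × 200.0/50.00 = 0.03764 mol
mass of NaHCO3 = 0.03764 × 84.01 = 3.162 g
% NaHCO3 = 3.162 / 4.244 × 100 = 74.50 %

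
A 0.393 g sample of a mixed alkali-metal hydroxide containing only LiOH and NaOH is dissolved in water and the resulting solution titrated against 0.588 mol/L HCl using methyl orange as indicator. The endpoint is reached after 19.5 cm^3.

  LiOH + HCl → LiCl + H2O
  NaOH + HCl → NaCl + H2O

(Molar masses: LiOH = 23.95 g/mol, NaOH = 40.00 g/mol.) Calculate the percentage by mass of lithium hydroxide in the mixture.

n(HCl) = 0.0195 × 0.588 = 0.0115 mol
Let x = n(LiOH), y = n(NaOH).
Titrant: 1x + 1y = 0.0115;  mass: 23.95x + 40.00y = 0.393
Solving, x = 4.09 × 10^-3 mol, y = 7.38 × 10^-3 mol
mass of LiOH = 4.09 × 10^-3 × 23.95 = 0.0979 g
% LiOH = 0.0979 / 0.393 × 100 = 24.9 %

24.9 %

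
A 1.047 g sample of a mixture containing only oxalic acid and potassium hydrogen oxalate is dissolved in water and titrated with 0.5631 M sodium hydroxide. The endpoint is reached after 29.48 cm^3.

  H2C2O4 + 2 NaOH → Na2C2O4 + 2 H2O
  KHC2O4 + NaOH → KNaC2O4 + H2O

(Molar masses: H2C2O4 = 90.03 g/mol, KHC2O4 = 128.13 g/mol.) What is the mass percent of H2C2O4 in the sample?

n(NaOH) = 0.02948 × 0.5631 = 0.01660 mol
Let x = n(H2C2O4), y = n(KHC2O4).
Titrant: 2x + 1y = 0.01660;  mass: 90.03x + 128.13y = 1.047
Solving, x = 6.497 × 10^-3 mol, y = 3.606 × 10^-3 mol
mass of H2C2O4 = 6.497 × 10^-3 × 90.03 = 0.5849 g
% H2C2O4 = 0.5849 / 1.047 × 100 = 55.87 %

55.87 %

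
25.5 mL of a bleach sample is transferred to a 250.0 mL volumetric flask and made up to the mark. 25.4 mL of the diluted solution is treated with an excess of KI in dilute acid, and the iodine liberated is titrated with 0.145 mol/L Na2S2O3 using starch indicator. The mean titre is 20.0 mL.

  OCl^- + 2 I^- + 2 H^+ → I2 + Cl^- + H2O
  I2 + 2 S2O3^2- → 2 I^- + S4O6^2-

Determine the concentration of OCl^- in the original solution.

0.560 mol/L

n(S2O3^2-) = 0.0200 × 0.145 = 2.90 × 10^-3 mol
n(I2) = n(S2O3^2-)/2 = 1.45 × 10^-3 mol
n(OCl^-) in the aliquot = 1.45 × 10^-3 mol (1:1 ratio)
[OCl^-]_dilute = 1.45 × 10^-3 / 0.0254 = 0.0571 mol/L
[OCl^-]_original = 0.0571 × 250.0/25.5 = 0.560 mol/L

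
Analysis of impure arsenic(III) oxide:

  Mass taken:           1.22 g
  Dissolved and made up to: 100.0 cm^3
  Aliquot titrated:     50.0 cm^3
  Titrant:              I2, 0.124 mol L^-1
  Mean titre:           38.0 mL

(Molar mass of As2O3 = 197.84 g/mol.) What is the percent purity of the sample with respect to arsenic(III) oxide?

76.4 %

As2O3 + 2 I2 + 2 H2O → As2O5 + 4 HI
n(I2) per titration = 0.0380 × 0.124 = 4.71 × 10^-3 mol
From the 1:2 ratio, n(As2O3) in each aliquot = 1/2 × 4.71 × 10^-3 = 2.36 × 10^-3 mol
n(As2O3) in the whole flask = 2.36 × 10^-3 × 100.0/50.0 = 4.71 × 10^-3 mol
mass of As2O3 = 4.71 × 10^-3 × 197.84 = 0.932 g
% As2O3 = 0.932 / 1.22 × 100 = 76.4 %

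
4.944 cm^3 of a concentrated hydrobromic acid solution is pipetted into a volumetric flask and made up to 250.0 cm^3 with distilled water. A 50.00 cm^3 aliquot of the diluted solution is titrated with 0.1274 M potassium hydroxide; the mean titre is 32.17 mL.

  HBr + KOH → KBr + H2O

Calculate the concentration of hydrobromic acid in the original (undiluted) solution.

4.145 M

n(KOH) = 0.03217 × 0.1274 = 4.098 × 10^-3 mol
n(HBr) in the aliquot = 4.098 × 10^-3 mol (1:1 ratio)
[HBr]_dilute = 4.098 × 10^-3 / 0.05000 = 0.08197 mol/L
Dilution factor = 250.0 / 4.944 = 50.57
[HBr]_stock = 0.08197 × 50.57 = 4.145 mol/L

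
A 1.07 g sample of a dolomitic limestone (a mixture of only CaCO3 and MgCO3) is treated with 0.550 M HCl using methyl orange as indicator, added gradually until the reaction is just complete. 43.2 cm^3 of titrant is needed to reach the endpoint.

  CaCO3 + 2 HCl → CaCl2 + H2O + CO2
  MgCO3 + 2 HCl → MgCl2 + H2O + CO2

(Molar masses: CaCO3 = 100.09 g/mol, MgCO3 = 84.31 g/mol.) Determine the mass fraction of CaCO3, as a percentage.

40.5 %

n(HCl) = 0.0432 × 0.550 = 0.0238 mol
Let x = n(CaCO3), y = n(MgCO3).
Titrant: 2x + 2y = 0.0238;  mass: 100.09x + 84.31y = 1.07
Solving, x = 4.33 × 10^-3 mol, y = 7.55 × 10^-3 mol
mass of CaCO3 = 4.33 × 10^-3 × 100.09 = 0.434 g
% CaCO3 = 0.434 / 1.07 × 100 = 40.5 %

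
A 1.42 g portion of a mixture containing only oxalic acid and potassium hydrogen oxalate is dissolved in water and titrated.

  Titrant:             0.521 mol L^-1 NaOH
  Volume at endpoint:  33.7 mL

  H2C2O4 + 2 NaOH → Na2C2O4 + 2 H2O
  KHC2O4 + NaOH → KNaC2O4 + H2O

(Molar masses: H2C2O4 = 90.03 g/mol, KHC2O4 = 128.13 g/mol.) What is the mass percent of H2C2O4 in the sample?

n(NaOH) = 0.0337 × 0.521 = 0.0176 mol
Let x = n(H2C2O4), y = n(KHC2O4).
Titrant: 2x + 1y = 0.0176;  mass: 90.03x + 128.13y = 1.42
Solving, x = 4.99 × 10^-3 mol, y = 7.58 × 10^-3 mol
mass of H2C2O4 = 4.99 × 10^-3 × 90.03 = 0.449 g
% H2C2O4 = 0.449 / 1.42 × 100 = 31.6 %

31.6 %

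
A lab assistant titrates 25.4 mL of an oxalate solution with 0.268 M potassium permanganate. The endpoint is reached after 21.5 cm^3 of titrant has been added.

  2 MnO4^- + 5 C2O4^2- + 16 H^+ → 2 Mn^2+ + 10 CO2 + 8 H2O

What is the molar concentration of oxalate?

0.567 M

n(KMnO4) = 0.0215 L × 0.268 mol/L = 5.76 × 10^-3 mol
From the 5:2 mole ratio, n(C2O4^2-) = 5/2 × 5.76 × 10^-3 = 0.0144 mol
[C2O4^2-] = 0.0144 mol / 0.0254 L = 0.567 mol/L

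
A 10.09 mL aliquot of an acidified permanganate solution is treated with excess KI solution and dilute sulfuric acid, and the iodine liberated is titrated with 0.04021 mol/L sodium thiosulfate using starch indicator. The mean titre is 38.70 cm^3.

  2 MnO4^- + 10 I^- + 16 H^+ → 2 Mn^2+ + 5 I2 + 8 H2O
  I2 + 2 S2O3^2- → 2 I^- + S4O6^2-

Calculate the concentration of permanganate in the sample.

0.03084 mol/L

n(S2O3^2-) = 0.03870 × 0.04021 = 1.556 × 10^-3 mol
n(I2) = n(S2O3^2-)/2 = 7.781 × 10^-4 mol
From the 2:5 ratio, n(MnO4^-) in the aliquot = 2/5 × 7.781 × 10^-4 = 3.112 × 10^-4 mol
[MnO4^-] = 3.112 × 10^-4 / 0.01009 = 0.03084 mol/L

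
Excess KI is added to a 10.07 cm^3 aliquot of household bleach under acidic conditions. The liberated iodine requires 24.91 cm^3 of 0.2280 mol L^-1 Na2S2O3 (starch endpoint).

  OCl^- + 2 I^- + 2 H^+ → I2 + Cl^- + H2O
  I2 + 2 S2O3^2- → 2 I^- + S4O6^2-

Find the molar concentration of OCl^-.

n(S2O3^2-) = 0.02491 × 0.2280 = 5.679 × 10^-3 mol
n(I2) = n(S2O3^2-)/2 = 2.840 × 10^-3 mol
n(OCl^-) in the aliquot = 2.840 × 10^-3 mol (1:1 ratio)
[OCl^-] = 2.840 × 10^-3 / 0.01007 = 0.2820 mol/L

0.2820 mol/L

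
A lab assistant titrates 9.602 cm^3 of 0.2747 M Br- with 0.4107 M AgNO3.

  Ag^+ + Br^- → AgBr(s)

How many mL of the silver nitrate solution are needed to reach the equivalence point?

6.422 mL

n(Br-) = 0.009602 L × 0.2747 mol/L = 2.638 × 10^-3 mol
n(AgNO3) = 2.638 × 10^-3 mol (1:1 stoichiometry)
V(AgNO3) = 2.638 × 10^-3 mol / 0.4107 mol/L = 0.006422 L = 6.422 mL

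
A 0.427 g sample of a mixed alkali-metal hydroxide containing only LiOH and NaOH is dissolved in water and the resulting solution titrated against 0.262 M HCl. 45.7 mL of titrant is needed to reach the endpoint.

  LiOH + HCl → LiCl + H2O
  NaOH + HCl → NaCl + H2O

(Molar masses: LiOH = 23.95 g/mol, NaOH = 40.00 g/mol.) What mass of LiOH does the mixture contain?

0.0775 g

n(HCl) = 0.0457 × 0.262 = 0.0120 mol
Let x = n(LiOH), y = n(NaOH).
Titrant: 1x + 1y = 0.0120;  mass: 23.95x + 40.00y = 0.427
Solving, x = 3.24 × 10^-3 mol, y = 8.74 × 10^-3 mol
mass of LiOH = 3.24 × 10^-3 × 23.95 = 0.0775 g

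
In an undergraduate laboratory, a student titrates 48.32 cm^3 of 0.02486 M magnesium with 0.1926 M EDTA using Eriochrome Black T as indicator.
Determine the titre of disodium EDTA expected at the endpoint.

6.237 mL

Mg^2+ + EDTA^4- → [Mg(EDTA)]^2-
n(Mg2+) = 0.04832 L × 0.02486 mol/L = 1.201 × 10^-3 mol
n(EDTA) = 1.201 × 10^-3 mol (1:1 stoichiometry)
V(EDTA) = 1.201 × 10^-3 mol / 0.1926 mol/L = 0.006237 L = 6.237 mL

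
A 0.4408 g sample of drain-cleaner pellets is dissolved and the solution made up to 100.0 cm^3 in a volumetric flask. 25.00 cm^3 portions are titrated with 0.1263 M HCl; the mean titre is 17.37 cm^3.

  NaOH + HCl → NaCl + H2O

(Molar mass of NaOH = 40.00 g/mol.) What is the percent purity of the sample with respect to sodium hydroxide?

n(HCl) per titration = 0.01737 × 0.1263 = 2.194 × 10^-3 mol
n(NaOH) in each aliquot = 2.194 × 10^-3 mol (1:1 ratio)
n(NaOH) in the whole flask = 2.194 × 10^-3 × 100.0/25.00 = 8.775 × 10^-3 mol
mass of NaOH = 8.775 × 10^-3 × 40.00 = 0.3510 g
% NaOH = 0.3510 / 0.4408 × 100 = 79.63 %

79.63 %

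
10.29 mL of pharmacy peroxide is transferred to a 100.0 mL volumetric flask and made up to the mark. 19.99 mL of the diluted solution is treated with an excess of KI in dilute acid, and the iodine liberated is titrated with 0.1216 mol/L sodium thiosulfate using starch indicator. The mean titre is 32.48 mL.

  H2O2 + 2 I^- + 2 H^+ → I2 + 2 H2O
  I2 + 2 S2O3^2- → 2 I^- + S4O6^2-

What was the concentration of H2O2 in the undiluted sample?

n(S2O3^2-) = 0.03248 × 0.1216 = 3.950 × 10^-3 mol
n(I2) = n(S2O3^2-)/2 = 1.975 × 10^-3 mol
n(H2O2) in the aliquot = 1.975 × 10^-3 mol (1:1 ratio)
[H2O2]_dilute = 1.975 × 10^-3 / 0.01999 = 0.09879 mol/L
[H2O2]_original = 0.09879 × 100.0/10.29 = 0.9600 mol/L

0.9600 mol/L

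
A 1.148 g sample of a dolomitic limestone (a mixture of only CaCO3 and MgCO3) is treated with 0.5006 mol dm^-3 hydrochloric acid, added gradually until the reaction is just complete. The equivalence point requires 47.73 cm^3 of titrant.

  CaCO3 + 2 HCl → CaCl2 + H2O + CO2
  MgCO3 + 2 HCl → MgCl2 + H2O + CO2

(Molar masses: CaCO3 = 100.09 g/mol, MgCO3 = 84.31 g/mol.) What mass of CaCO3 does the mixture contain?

0.8928 g

n(HCl) = 0.04773 × 0.5006 = 0.02389 mol
Let x = n(CaCO3), y = n(MgCO3).
Titrant: 2x + 2y = 0.02389;  mass: 100.09x + 84.31y = 1.148
Solving, x = 8.920 × 10^-3 mol, y = 3.026 × 10^-3 mol
mass of CaCO3 = 8.920 × 10^-3 × 100.09 = 0.8928 g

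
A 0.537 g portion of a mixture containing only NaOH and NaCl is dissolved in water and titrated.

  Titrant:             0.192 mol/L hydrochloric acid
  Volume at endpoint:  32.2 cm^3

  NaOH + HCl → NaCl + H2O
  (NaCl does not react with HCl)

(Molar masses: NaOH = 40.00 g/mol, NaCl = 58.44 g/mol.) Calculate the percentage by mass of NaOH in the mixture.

46.1 %

n(HCl) = 0.0322 × 0.192 = 6.18 × 10^-3 mol
Let x = n(NaOH), y = n(NaCl).
Titrant: 1x = 6.18 × 10^-3;  mass: 40.00x + 58.44y = 0.537
Solving, x = 6.18 × 10^-3 mol, y = 4.96 × 10^-3 mol
mass of NaOH = 6.18 × 10^-3 × 40.00 = 0.247 g
% NaOH = 0.247 / 0.537 × 100 = 46.1 %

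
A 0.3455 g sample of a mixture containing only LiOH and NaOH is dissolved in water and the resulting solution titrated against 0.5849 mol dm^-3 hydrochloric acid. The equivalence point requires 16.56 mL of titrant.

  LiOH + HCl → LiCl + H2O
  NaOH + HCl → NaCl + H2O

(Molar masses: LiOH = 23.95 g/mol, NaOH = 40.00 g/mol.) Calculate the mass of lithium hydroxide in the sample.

n(HCl) = 0.01656 × 0.5849 = 9.686 × 10^-3 mol
Let x = n(LiOH), y = n(NaOH).
Titrant: 1x + 1y = 9.686 × 10^-3;  mass: 23.95x + 40.00y = 0.3455
Solving, x = 2.613 × 10^-3 mol, y = 7.073 × 10^-3 mol
mass of LiOH = 2.613 × 10^-3 × 23.95 = 0.06258 g

0.06258 g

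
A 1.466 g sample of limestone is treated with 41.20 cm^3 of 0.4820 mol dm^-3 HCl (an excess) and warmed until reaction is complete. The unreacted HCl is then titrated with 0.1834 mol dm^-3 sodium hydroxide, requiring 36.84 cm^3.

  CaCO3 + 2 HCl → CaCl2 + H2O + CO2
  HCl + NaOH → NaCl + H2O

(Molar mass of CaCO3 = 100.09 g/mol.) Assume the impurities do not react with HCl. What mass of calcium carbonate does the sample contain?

n(HCl) added = 0.04120 × 0.4820 = 0.01986 mol
n(NaOH) used in back-titration = 0.03684 × 0.1834 = 6.756 × 10^-3 mol
n(HCl) left over = 6.756 × 10^-3 mol (1:1 ratio)
n(HCl) consumed by analyte = 0.01986 − 6.756 × 10^-3 = 0.01310 mol
From the 1:2 ratio, n(CaCO3) = 1/2 × 0.01310 = 6.551 × 10^-3 mol
mass of CaCO3 = 6.551 × 10^-3 × 100.09 = 0.6557 g

0.6557 g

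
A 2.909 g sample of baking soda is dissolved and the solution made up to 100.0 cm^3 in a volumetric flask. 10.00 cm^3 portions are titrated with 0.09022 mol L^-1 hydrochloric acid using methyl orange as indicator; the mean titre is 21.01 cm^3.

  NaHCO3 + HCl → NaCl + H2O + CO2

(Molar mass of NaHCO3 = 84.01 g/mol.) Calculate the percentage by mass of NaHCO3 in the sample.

54.74 %

n(HCl) per titration = 0.02101 × 0.09022 = 1.896 × 10^-3 mol
n(NaHCO3) in each aliquot = 1.896 × 10^-3 mol (1:1 ratio)
n(NaHCO3) in the whole flask = 1.896 × 10^-3 × 100.0/10.00 = 0.01896 mol
mass of NaHCO3 = 0.01896 × 84.01 = 1.592 g
% NaHCO3 = 1.592 / 2.909 × 100 = 54.74 %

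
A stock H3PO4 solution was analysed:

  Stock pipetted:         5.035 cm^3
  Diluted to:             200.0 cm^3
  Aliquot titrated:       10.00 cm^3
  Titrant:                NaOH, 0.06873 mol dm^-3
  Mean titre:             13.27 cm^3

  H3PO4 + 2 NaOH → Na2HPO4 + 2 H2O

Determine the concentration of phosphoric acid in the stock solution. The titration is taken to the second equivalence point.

1.811 mol/L

n(NaOH) = 0.01327 × 0.06873 = 9.120 × 10^-4 mol
From the 1:2 ratio, n(H3PO4) in the aliquot = 1/2 × 9.120 × 10^-4 = 4.560 × 10^-4 mol
[H3PO4]_dilute = 4.560 × 10^-4 / 0.01000 = 0.04560 mol/L
Dilution factor = 200.0 / 5.035 = 39.72
[H3PO4]_stock = 0.04560 × 39.72 = 1.811 mol/L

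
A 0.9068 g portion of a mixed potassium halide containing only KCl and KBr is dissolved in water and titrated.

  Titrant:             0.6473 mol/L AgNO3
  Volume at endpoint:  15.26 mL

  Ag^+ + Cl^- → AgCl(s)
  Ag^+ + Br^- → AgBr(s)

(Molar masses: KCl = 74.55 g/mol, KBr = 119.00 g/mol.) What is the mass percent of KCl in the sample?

n(AgNO3) = 0.01526 × 0.6473 = 9.878 × 10^-3 mol
Let x = n(KCl), y = n(KBr).
Titrant: 1x + 1y = 9.878 × 10^-3;  mass: 74.55x + 119.00y = 0.9068
Solving, x = 6.044 × 10^-3 mol, y = 3.834 × 10^-3 mol
mass of KCl = 6.044 × 10^-3 × 74.55 = 0.4506 g
% KCl = 0.4506 / 0.9068 × 100 = 49.69 %

49.69 %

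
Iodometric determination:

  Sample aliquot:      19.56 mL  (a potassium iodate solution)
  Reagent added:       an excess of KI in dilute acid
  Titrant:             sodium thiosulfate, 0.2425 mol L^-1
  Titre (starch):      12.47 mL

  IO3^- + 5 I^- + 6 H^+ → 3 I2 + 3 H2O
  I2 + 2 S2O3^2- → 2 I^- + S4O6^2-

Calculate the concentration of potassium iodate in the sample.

n(S2O3^2-) = 0.01247 × 0.2425 = 3.024 × 10^-3 mol
n(I2) = n(S2O3^2-)/2 = 1.512 × 10^-3 mol
From the 1:3 ratio, n(IO3^-) in the aliquot = 1/3 × 1.512 × 10^-3 = 5.040 × 10^-4 mol
[IO3^-] = 5.040 × 10^-4 / 0.01956 = 0.02577 mol/L

0.02577 mol/L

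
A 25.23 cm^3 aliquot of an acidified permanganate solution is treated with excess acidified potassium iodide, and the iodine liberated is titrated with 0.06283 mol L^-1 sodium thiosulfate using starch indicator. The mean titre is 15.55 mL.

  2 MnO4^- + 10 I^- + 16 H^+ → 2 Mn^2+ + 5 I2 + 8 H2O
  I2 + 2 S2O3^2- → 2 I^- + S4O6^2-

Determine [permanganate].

n(S2O3^2-) = 0.01555 × 0.06283 = 9.770 × 10^-4 mol
n(I2) = n(S2O3^2-)/2 = 4.885 × 10^-4 mol
From the 2:5 ratio, n(MnO4^-) in the aliquot = 2/5 × 4.885 × 10^-4 = 1.954 × 10^-4 mol
[MnO4^-] = 1.954 × 10^-4 / 0.02523 = 0.007745 mol/L

0.007745 mol/L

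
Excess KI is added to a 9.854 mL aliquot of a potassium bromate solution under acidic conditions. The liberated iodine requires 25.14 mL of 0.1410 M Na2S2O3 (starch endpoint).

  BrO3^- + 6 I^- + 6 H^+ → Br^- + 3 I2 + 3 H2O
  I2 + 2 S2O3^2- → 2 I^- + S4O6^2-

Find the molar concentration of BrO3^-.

0.05995 M

n(S2O3^2-) = 0.02514 × 0.1410 = 3.545 × 10^-3 mol
n(I2) = n(S2O3^2-)/2 = 1.772 × 10^-3 mol
From the 1:3 ratio, n(BrO3^-) in the aliquot = 1/3 × 1.772 × 10^-3 = 5.908 × 10^-4 mol
[BrO3^-] = 5.908 × 10^-4 / 0.009854 = 0.05995 mol/L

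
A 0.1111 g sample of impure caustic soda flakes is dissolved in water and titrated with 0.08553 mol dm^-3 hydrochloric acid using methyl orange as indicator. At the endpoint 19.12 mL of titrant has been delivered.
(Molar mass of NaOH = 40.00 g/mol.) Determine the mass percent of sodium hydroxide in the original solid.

NaOH + HCl → NaCl + H2O
n(HCl) = 0.01912 L × 0.08553 mol/L = 1.635 × 10^-3 mol
n(NaOH) = 1.635 × 10^-3 mol (1:1 ratio)
mass of NaOH = 1.635 × 10^-3 × 40.00 g/mol = 0.06541 g
% NaOH = 0.06541 / 0.1111 × 100 = 58.88 %

58.88 %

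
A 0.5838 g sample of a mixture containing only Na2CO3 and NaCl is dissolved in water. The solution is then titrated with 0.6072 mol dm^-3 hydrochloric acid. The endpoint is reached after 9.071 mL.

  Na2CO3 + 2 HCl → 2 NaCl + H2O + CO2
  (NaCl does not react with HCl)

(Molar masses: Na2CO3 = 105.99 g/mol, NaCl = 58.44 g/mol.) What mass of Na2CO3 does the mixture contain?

0.2919 g

n(HCl) = 0.009071 × 0.6072 = 5.508 × 10^-3 mol
Let x = n(Na2CO3), y = n(NaCl).
Titrant: 2x = 5.508 × 10^-3;  mass: 105.99x + 58.44y = 0.5838
Solving, x = 2.754 × 10^-3 mol, y = 4.995 × 10^-3 mol
mass of Na2CO3 = 2.754 × 10^-3 × 105.99 = 0.2919 g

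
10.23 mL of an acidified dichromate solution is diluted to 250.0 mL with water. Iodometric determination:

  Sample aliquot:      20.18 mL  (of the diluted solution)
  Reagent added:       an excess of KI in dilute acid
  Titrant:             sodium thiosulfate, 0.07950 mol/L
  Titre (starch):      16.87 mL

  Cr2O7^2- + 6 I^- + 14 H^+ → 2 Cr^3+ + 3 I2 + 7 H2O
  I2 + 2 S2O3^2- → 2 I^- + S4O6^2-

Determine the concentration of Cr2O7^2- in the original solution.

0.2707 mol/L

n(S2O3^2-) = 0.01687 × 0.07950 = 1.341 × 10^-3 mol
n(I2) = n(S2O3^2-)/2 = 6.706 × 10^-4 mol
From the 1:3 ratio, n(Cr2O7^2-) in the aliquot = 1/3 × 6.706 × 10^-4 = 2.235 × 10^-4 mol
[Cr2O7^2-]_dilute = 2.235 × 10^-4 / 0.02018 = 0.01108 mol/L
[Cr2O7^2-]_original = 0.01108 × 250.0/10.23 = 0.2707 mol/L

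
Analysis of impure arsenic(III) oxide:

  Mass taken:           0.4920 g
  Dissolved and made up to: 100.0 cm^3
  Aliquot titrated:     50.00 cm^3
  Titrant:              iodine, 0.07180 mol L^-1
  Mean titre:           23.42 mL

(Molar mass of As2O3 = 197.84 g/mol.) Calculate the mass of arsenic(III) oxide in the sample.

As2O3 + 2 I2 + 2 H2O → As2O5 + 4 HI
n(I2) per titration = 0.02342 × 0.07180 = 1.682 × 10^-3 mol
From the 1:2 ratio, n(As2O3) in each aliquot = 1/2 × 1.682 × 10^-3 = 8.408 × 10^-4 mol
n(As2O3) in the whole flask = 8.408 × 10^-4 × 100.0/50.00 = 1.682 × 10^-3 mol
mass of As2O3 = 1.682 × 10^-3 × 197.84 = 0.3327 g

0.3327 g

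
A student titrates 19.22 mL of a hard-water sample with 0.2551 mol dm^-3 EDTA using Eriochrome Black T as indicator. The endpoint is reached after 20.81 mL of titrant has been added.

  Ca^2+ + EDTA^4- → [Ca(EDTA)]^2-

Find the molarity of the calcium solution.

n(EDTA) = 0.02081 L × 0.2551 mol/L = 5.309 × 10^-3 mol
n(Ca2+) = 5.309 × 10^-3 mol (1:1 mole ratio)
[Ca2+] = 5.309 × 10^-3 mol / 0.01922 L = 0.2762 mol/L

0.2762 mol/L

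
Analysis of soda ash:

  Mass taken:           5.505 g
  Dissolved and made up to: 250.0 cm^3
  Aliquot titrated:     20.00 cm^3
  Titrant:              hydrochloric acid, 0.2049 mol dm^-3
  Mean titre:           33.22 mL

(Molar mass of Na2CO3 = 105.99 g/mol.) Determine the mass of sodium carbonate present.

4.509 g

Na2CO3 + 2 HCl → 2 NaCl + H2O + CO2
n(HCl) per titration = 0.03322 × 0.2049 = 6.807 × 10^-3 mol
From the 1:2 ratio, n(Na2CO3) in each aliquot = 1/2 × 6.807 × 10^-3 = 3.403 × 10^-3 mol
n(Na2CO3) in the whole flask = 3.403 × 10^-3 × 250.0/20.00 = 0.04254 mol
mass of Na2CO3 = 0.04254 × 105.99 = 4.509 g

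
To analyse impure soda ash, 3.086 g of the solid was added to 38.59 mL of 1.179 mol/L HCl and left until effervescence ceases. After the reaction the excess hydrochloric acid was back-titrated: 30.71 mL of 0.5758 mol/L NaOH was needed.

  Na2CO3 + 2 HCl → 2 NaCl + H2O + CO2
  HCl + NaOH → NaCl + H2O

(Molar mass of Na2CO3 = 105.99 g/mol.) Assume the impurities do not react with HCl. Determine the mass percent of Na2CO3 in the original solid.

n(HCl) added = 0.03859 × 1.179 = 0.04550 mol
n(NaOH) used in back-titration = 0.03071 × 0.5758 = 0.01768 mol
n(HCl) left over = 0.01768 mol (1:1 ratio)
n(HCl) consumed by analyte = 0.04550 − 0.01768 = 0.02781 mol
From the 1:2 ratio, n(Na2CO3) = 1/2 × 0.02781 = 0.01391 mol
mass of Na2CO3 = 0.01391 × 105.99 = 1.474 g
% Na2CO3 = 1.474 / 3.086 × 100 = 47.77 %

47.77 %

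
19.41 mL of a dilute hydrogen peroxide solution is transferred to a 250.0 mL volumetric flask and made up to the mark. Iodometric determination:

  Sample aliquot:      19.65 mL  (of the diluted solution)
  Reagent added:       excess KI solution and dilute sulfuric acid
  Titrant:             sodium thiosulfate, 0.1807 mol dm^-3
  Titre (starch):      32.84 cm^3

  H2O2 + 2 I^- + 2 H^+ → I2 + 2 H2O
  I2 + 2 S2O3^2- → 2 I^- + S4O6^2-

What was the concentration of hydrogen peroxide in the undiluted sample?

1.945 mol/L

n(S2O3^2-) = 0.03284 × 0.1807 = 5.934 × 10^-3 mol
n(I2) = n(S2O3^2-)/2 = 2.967 × 10^-3 mol
n(H2O2) in the aliquot = 2.967 × 10^-3 mol (1:1 ratio)
[H2O2]_dilute = 2.967 × 10^-3 / 0.01965 = 0.1510 mol/L
[H2O2]_original = 0.1510 × 250.0/19.41 = 1.945 mol/L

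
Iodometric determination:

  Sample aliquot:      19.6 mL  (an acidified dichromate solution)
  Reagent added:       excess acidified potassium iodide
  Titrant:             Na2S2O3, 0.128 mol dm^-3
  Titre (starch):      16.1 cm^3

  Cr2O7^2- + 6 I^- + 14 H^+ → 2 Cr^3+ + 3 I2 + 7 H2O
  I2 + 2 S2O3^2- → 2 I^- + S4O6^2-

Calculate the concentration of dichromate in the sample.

0.0175 mol/L

n(S2O3^2-) = 0.0161 × 0.128 = 2.06 × 10^-3 mol
n(I2) = n(S2O3^2-)/2 = 1.03 × 10^-3 mol
From the 1:3 ratio, n(Cr2O7^2-) in the aliquot = 1/3 × 1.03 × 10^-3 = 3.43 × 10^-4 mol
[Cr2O7^2-] = 3.43 × 10^-4 / 0.0196 = 0.0175 mol/L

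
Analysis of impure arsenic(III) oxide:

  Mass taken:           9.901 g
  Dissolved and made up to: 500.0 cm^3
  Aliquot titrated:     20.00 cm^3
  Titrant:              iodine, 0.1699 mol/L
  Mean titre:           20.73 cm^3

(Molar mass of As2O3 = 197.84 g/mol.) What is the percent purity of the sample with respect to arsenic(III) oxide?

As2O3 + 2 I2 + 2 H2O → As2O5 + 4 HI
n(I2) per titration = 0.02073 × 0.1699 = 3.522 × 10^-3 mol
From the 1:2 ratio, n(As2O3) in each aliquot = 1/2 × 3.522 × 10^-3 = 1.761 × 10^-3 mol
n(As2O3) in the whole flask = 1.761 × 10^-3 × 500.0/20.00 = 0.04403 mol
mass of As2O3 = 0.04403 × 197.84 = 8.710 g
% As2O3 = 8.710 / 9.901 × 100 = 87.97 %

87.97 %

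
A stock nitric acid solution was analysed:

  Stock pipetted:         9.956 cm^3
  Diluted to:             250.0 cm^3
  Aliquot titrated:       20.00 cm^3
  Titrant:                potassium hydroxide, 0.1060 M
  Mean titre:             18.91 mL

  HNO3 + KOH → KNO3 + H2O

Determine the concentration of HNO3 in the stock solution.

n(KOH) = 0.01891 × 0.1060 = 2.004 × 10^-3 mol
n(HNO3) in the aliquot = 2.004 × 10^-3 mol (1:1 ratio)
[HNO3]_dilute = 2.004 × 10^-3 / 0.02000 = 0.1002 mol/L
Dilution factor = 250.0 / 9.956 = 25.11
[HNO3]_stock = 0.1002 × 25.11 = 2.517 mol/L

2.517 M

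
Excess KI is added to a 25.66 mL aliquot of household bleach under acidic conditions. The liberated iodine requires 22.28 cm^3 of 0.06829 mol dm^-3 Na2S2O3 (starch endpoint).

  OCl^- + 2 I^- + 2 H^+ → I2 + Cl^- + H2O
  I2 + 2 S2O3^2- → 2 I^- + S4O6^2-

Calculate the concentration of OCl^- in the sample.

n(S2O3^2-) = 0.02228 × 0.06829 = 1.522 × 10^-3 mol
n(I2) = n(S2O3^2-)/2 = 7.608 × 10^-4 mol
n(OCl^-) in the aliquot = 7.608 × 10^-4 mol (1:1 ratio)
[OCl^-] = 7.608 × 10^-4 / 0.02566 = 0.02965 mol/L

0.02965 mol/L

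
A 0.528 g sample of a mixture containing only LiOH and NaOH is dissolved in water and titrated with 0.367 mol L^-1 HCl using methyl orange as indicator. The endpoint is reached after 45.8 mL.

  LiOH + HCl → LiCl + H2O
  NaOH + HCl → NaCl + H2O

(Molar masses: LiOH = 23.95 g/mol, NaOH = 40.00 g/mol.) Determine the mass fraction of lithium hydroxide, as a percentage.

40.8 %

n(HCl) = 0.0458 × 0.367 = 0.0168 mol
Let x = n(LiOH), y = n(NaOH).
Titrant: 1x + 1y = 0.0168;  mass: 23.95x + 40.00y = 0.528
Solving, x = 8.99 × 10^-3 mol, y = 7.82 × 10^-3 mol
mass of LiOH = 8.99 × 10^-3 × 23.95 = 0.215 g
% LiOH = 0.215 / 0.528 × 100 = 40.8 %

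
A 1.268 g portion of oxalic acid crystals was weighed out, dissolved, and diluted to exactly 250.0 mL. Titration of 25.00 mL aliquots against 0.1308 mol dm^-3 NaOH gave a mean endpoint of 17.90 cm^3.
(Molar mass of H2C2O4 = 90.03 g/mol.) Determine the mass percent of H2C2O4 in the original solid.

83.12 %

H2C2O4 + 2 NaOH → Na2C2O4 + 2 H2O
n(NaOH) per titration = 0.01790 × 0.1308 = 2.341 × 10^-3 mol
From the 1:2 ratio, n(H2C2O4) in each aliquot = 1/2 × 2.341 × 10^-3 = 1.171 × 10^-3 mol
n(H2C2O4) in the whole flask = 1.171 × 10^-3 × 250.0/25.00 = 0.01171 mol
mass of H2C2O4 = 0.01171 × 90.03 = 1.054 g
% H2C2O4 = 1.054 / 1.268 × 100 = 83.12 %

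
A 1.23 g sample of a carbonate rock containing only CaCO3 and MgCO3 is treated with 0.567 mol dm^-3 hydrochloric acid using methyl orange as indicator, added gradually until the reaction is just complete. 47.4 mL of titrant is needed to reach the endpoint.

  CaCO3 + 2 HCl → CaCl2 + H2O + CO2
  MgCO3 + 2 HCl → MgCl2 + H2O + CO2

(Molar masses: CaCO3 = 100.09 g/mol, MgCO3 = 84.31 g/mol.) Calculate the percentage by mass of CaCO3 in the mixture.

n(HCl) = 0.0474 × 0.567 = 0.0269 mol
Let x = n(CaCO3), y = n(MgCO3).
Titrant: 2x + 2y = 0.0269;  mass: 100.09x + 84.31y = 1.23
Solving, x = 6.15 × 10^-3 mol, y = 7.29 × 10^-3 mol
mass of CaCO3 = 6.15 × 10^-3 × 100.09 = 0.616 g
% CaCO3 = 0.616 / 1.23 × 100 = 50.0 %

50.0 %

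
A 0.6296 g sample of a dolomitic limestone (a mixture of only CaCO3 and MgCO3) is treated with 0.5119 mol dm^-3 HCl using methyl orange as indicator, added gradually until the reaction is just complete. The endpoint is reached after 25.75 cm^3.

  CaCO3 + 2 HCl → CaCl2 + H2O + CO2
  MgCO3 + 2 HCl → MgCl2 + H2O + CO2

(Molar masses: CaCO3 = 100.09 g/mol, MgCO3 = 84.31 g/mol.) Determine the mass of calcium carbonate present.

0.4690 g

n(HCl) = 0.02575 × 0.5119 = 0.01318 mol
Let x = n(CaCO3), y = n(MgCO3).
Titrant: 2x + 2y = 0.01318;  mass: 100.09x + 84.31y = 0.6296
Solving, x = 4.685 × 10^-3 mol, y = 1.905 × 10^-3 mol
mass of CaCO3 = 4.685 × 10^-3 × 100.09 = 0.4690 g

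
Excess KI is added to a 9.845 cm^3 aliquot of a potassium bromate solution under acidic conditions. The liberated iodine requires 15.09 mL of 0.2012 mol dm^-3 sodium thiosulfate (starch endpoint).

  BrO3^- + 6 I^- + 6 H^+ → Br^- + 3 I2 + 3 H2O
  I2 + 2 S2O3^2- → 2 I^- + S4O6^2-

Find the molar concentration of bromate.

0.05140 mol/L

n(S2O3^2-) = 0.01509 × 0.2012 = 3.036 × 10^-3 mol
n(I2) = n(S2O3^2-)/2 = 1.518 × 10^-3 mol
From the 1:3 ratio, n(BrO3^-) in the aliquot = 1/3 × 1.518 × 10^-3 = 5.060 × 10^-4 mol
[BrO3^-] = 5.060 × 10^-4 / 0.009845 = 0.05140 mol/L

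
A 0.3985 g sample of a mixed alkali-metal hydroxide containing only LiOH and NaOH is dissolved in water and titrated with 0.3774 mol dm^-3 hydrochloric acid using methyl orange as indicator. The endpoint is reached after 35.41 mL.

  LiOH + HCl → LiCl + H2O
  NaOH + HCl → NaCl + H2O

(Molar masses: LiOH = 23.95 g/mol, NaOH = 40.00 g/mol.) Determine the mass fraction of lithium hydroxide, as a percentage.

50.94 %

n(HCl) = 0.03541 × 0.3774 = 0.01336 mol
Let x = n(LiOH), y = n(NaOH).
Titrant: 1x + 1y = 0.01336;  mass: 23.95x + 40.00y = 0.3985
Solving, x = 8.477 × 10^-3 mol, y = 4.887 × 10^-3 mol
mass of LiOH = 8.477 × 10^-3 × 23.95 = 0.2030 g
% LiOH = 0.2030 / 0.3985 × 100 = 50.94 %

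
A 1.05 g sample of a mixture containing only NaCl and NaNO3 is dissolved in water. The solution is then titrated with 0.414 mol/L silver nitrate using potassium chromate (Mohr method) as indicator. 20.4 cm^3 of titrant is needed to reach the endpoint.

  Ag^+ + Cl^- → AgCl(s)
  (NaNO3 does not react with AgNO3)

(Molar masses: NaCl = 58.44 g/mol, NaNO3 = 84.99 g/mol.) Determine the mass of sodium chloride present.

0.494 g

n(AgNO3) = 0.0204 × 0.414 = 8.45 × 10^-3 mol
Let x = n(NaCl), y = n(NaNO3).
Titrant: 1x = 8.45 × 10^-3;  mass: 58.44x + 84.99y = 1.05
Solving, x = 8.45 × 10^-3 mol, y = 6.55 × 10^-3 mol
mass of NaCl = 8.45 × 10^-3 × 58.44 = 0.494 g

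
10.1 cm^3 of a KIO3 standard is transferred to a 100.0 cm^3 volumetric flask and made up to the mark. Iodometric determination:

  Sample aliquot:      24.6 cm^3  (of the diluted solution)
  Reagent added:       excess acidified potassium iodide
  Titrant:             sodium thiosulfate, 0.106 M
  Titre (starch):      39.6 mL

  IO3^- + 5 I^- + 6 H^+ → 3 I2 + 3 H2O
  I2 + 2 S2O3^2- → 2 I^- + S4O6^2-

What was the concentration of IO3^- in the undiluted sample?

0.282 M

n(S2O3^2-) = 0.0396 × 0.106 = 4.20 × 10^-3 mol
n(I2) = n(S2O3^2-)/2 = 2.10 × 10^-3 mol
From the 1:3 ratio, n(IO3^-) in the aliquot = 1/3 × 2.10 × 10^-3 = 7.00 × 10^-4 mol
[IO3^-]_dilute = 7.00 × 10^-4 / 0.0246 = 0.0284 mol/L
[IO3^-]_original = 0.0284 × 100.0/10.1 = 0.282 mol/L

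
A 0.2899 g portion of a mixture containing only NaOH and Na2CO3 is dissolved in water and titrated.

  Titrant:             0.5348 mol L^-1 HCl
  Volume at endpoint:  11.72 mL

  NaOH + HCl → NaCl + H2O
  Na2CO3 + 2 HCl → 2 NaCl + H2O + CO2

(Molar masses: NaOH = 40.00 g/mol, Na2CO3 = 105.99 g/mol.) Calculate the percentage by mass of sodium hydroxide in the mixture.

n(HCl) = 0.01172 × 0.5348 = 6.268 × 10^-3 mol
Let x = n(NaOH), y = n(Na2CO3).
Titrant: 1x + 2y = 6.268 × 10^-3;  mass: 40.00x + 105.99y = 0.2899
Solving, x = 3.252 × 10^-3 mol, y = 1.508 × 10^-3 mol
mass of NaOH = 3.252 × 10^-3 × 40.00 = 0.1301 g
% NaOH = 0.1301 / 0.2899 × 100 = 44.88 %

44.88 %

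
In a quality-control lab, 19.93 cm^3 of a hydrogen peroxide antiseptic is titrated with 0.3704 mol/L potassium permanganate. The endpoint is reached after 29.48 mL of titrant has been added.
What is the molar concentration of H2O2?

2 MnO4^- + 5 H2O2 + 6 H^+ → 2 Mn^2+ + 5 O2 + 8 H2O
n(KMnO4) = 0.02948 L × 0.3704 mol/L = 0.01092 mol
From the 5:2 mole ratio, n(H2O2) = 5/2 × 0.01092 = 0.02730 mol
[H2O2] = 0.02730 mol / 0.01993 L = 1.370 mol/L

1.370 mol/L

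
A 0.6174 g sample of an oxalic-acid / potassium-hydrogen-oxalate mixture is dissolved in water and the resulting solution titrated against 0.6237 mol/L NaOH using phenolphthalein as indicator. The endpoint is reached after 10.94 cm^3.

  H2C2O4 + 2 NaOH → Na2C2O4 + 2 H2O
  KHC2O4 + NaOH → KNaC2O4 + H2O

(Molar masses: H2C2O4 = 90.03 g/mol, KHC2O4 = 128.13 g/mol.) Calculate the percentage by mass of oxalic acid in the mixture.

22.53 %

n(NaOH) = 0.01094 × 0.6237 = 6.823 × 10^-3 mol
Let x = n(H2C2O4), y = n(KHC2O4).
Titrant: 2x + 1y = 6.823 × 10^-3;  mass: 90.03x + 128.13y = 0.6174
Solving, x = 1.545 × 10^-3 mol, y = 3.733 × 10^-3 mol
mass of H2C2O4 = 1.545 × 10^-3 × 90.03 = 0.1391 g
% H2C2O4 = 0.1391 / 0.6174 × 100 = 22.53 %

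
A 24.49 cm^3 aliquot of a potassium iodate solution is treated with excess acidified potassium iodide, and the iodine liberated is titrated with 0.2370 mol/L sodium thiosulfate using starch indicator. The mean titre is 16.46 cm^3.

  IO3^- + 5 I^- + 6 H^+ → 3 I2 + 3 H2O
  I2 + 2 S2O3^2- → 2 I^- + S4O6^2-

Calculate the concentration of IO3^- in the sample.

n(S2O3^2-) = 0.01646 × 0.2370 = 3.901 × 10^-3 mol
n(I2) = n(S2O3^2-)/2 = 1.951 × 10^-3 mol
From the 1:3 ratio, n(IO3^-) in the aliquot = 1/3 × 1.951 × 10^-3 = 6.502 × 10^-4 mol
[IO3^-] = 6.502 × 10^-4 / 0.02449 = 0.02655 mol/L

0.02655 mol/L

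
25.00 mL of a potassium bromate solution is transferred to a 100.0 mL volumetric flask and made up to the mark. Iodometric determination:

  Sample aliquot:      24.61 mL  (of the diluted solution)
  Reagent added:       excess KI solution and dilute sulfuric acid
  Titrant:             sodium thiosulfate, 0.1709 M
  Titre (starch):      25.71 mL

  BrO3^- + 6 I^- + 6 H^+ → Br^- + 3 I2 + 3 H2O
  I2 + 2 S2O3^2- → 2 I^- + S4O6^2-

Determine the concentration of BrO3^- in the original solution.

0.1190 M

n(S2O3^2-) = 0.02571 × 0.1709 = 4.394 × 10^-3 mol
n(I2) = n(S2O3^2-)/2 = 2.197 × 10^-3 mol
From the 1:3 ratio, n(BrO3^-) in the aliquot = 1/3 × 2.197 × 10^-3 = 7.323 × 10^-4 mol
[BrO3^-]_dilute = 7.323 × 10^-4 / 0.02461 = 0.02976 mol/L
[BrO3^-]_original = 0.02976 × 100.0/25.00 = 0.1190 mol/L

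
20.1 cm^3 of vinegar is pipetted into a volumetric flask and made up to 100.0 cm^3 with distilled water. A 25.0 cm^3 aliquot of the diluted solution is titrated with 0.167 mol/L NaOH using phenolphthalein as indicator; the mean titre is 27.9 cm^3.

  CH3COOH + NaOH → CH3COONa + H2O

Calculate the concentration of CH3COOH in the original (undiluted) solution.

0.927 mol/L

n(NaOH) = 0.0279 × 0.167 = 4.66 × 10^-3 mol
n(CH3COOH) in the aliquot = 4.66 × 10^-3 mol (1:1 ratio)
[CH3COOH]_dilute = 4.66 × 10^-3 / 0.0250 = 0.186 mol/L
Dilution factor = 100.0 / 20.1 = 4.975
[CH3COOH]_stock = 0.186 × 4.975 = 0.927 mol/L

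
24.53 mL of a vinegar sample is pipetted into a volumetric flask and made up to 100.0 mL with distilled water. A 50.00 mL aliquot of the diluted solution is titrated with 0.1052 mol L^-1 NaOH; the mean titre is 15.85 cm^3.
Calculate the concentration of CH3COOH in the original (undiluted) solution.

0.1359 mol/L

CH3COOH + NaOH → CH3COONa + H2O
n(NaOH) = 0.01585 × 0.1052 = 1.667 × 10^-3 mol
n(CH3COOH) in the aliquot = 1.667 × 10^-3 mol (1:1 ratio)
[CH3COOH]_dilute = 1.667 × 10^-3 / 0.05000 = 0.03335 mol/L
Dilution factor = 100.0 / 24.53 = 4.077
[CH3COOH]_stock = 0.03335 × 4.077 = 0.1359 mol/L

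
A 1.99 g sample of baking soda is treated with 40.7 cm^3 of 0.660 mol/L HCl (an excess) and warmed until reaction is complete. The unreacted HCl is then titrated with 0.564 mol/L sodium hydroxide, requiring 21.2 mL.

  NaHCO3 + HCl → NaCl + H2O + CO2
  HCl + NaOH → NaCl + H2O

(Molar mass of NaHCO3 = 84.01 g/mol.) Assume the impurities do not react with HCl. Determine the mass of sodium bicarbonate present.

n(HCl) added = 0.0407 × 0.660 = 0.0269 mol
n(NaOH) used in back-titration = 0.0212 × 0.564 = 0.0120 mol
n(HCl) left over = 0.0120 mol (1:1 ratio)
n(HCl) consumed by analyte = 0.0269 − 0.0120 = 0.0149 mol
n(NaHCO3) = 0.0149 mol (1:1 ratio)
mass of NaHCO3 = 0.0149 × 84.01 = 1.25 g

1.25 g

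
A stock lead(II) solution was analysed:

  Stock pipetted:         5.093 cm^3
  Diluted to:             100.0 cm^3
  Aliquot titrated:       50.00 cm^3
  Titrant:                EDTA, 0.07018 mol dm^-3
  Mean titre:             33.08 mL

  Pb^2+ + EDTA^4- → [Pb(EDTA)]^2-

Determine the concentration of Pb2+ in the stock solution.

n(EDTA) = 0.03308 × 0.07018 = 2.322 × 10^-3 mol
n(Pb2+) in the aliquot = 2.322 × 10^-3 mol (1:1 ratio)
[Pb2+]_dilute = 2.322 × 10^-3 / 0.05000 = 0.04643 mol/L
Dilution factor = 100.0 / 5.093 = 19.63
[Pb2+]_stock = 0.04643 × 19.63 = 0.9117 mol/L

0.9117 mol/L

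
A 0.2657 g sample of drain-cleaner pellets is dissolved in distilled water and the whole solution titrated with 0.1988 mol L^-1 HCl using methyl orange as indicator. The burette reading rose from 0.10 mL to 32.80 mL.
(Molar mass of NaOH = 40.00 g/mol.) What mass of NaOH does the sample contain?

0.2600 g

NaOH + HCl → NaCl + H2O
n(HCl) = 0.03270 L × 0.1988 mol/L = 6.501 × 10^-3 mol
n(NaOH) = 6.501 × 10^-3 mol (1:1 ratio)
mass of NaOH = 6.501 × 10^-3 × 40.00 g/mol = 0.2600 g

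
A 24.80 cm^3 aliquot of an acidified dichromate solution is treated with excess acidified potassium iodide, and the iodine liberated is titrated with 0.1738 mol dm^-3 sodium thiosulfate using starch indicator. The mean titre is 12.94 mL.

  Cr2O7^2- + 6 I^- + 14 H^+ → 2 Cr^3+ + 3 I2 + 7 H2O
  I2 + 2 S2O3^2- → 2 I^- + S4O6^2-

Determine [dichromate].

0.01511 mol/L

n(S2O3^2-) = 0.01294 × 0.1738 = 2.249 × 10^-3 mol
n(I2) = n(S2O3^2-)/2 = 1.124 × 10^-3 mol
From the 1:3 ratio, n(Cr2O7^2-) in the aliquot = 1/3 × 1.124 × 10^-3 = 3.748 × 10^-4 mol
[Cr2O7^2-] = 3.748 × 10^-4 / 0.02480 = 0.01511 mol/L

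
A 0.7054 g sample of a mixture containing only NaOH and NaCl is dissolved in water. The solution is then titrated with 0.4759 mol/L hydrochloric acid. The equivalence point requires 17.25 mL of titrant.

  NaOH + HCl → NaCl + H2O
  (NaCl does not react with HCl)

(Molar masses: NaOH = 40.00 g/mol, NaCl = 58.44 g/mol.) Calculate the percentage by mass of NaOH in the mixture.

46.55 %

n(HCl) = 0.01725 × 0.4759 = 8.209 × 10^-3 mol
Let x = n(NaOH), y = n(NaCl).
Titrant: 1x = 8.209 × 10^-3;  mass: 40.00x + 58.44y = 0.7054
Solving, x = 8.209 × 10^-3 mol, y = 6.452 × 10^-3 mol
mass of NaOH = 8.209 × 10^-3 × 40.00 = 0.3284 g
% NaOH = 0.3284 / 0.7054 × 100 = 46.55 %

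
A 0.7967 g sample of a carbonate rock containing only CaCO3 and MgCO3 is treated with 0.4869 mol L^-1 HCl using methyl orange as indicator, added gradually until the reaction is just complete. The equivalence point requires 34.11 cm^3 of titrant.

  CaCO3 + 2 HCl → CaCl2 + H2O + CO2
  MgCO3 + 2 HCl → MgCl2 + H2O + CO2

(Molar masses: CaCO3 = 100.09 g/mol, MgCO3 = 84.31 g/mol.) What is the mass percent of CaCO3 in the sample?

n(HCl) = 0.03411 × 0.4869 = 0.01661 mol
Let x = n(CaCO3), y = n(MgCO3).
Titrant: 2x + 2y = 0.01661;  mass: 100.09x + 84.31y = 0.7967
Solving, x = 6.121 × 10^-3 mol, y = 2.183 × 10^-3 mol
mass of CaCO3 = 6.121 × 10^-3 × 100.09 = 0.6126 g
% CaCO3 = 0.6126 / 0.7967 × 100 = 76.89 %

76.89 %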